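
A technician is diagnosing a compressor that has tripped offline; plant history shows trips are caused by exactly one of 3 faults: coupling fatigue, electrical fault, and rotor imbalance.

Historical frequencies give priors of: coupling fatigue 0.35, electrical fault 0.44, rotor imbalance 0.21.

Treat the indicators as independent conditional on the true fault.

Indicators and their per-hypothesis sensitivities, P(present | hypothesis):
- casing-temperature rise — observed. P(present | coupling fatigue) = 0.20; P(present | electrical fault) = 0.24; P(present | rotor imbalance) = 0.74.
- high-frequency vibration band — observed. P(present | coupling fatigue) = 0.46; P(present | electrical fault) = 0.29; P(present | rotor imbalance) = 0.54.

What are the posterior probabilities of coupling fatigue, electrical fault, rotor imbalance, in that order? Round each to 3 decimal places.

0.219, 0.209, 0.572

For each hypothesis, the unnormalized posterior weight is prior × product of the indicator likelihoods:
  coupling fatigue: 0.35 × 0.20 × 0.46 = 0.0322
  electrical fault: 0.44 × 0.24 × 0.29 = 0.030624
  rotor imbalance: 0.21 × 0.74 × 0.54 = 0.083916
The unnormalized weights sum to 0.14674.
P(coupling fatigue | evidence) = 0.0322 / 0.14674 ≈ 0.219
P(electrical fault | evidence) = 0.030624 / 0.14674 ≈ 0.209
P(rotor imbalance | evidence) = 0.083916 / 0.14674 ≈ 0.572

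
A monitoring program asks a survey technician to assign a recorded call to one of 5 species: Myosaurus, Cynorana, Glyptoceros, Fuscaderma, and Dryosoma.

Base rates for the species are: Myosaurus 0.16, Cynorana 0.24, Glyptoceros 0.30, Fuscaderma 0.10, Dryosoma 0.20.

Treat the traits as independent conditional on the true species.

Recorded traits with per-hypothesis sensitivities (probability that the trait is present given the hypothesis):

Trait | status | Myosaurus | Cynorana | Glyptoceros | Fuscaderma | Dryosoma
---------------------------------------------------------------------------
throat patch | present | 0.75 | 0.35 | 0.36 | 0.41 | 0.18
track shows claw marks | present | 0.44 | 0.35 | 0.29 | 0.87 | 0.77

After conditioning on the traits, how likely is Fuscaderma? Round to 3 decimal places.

For each hypothesis, the unnormalized posterior weight is prior × product of the trait likelihoods:
  Myosaurus: 0.16 × 0.75 × 0.44 = 0.0528
  Cynorana: 0.24 × 0.35 × 0.35 = 0.0294
  Glyptoceros: 0.30 × 0.36 × 0.29 = 0.03132
  Fuscaderma: 0.10 × 0.41 × 0.87 = 0.03567
  Dryosoma: 0.20 × 0.18 × 0.77 = 0.02772
The unnormalized weights sum to 0.17691.
P(Fuscaderma | evidence) = 0.03567 / 0.17691 ≈ 0.202.

0.202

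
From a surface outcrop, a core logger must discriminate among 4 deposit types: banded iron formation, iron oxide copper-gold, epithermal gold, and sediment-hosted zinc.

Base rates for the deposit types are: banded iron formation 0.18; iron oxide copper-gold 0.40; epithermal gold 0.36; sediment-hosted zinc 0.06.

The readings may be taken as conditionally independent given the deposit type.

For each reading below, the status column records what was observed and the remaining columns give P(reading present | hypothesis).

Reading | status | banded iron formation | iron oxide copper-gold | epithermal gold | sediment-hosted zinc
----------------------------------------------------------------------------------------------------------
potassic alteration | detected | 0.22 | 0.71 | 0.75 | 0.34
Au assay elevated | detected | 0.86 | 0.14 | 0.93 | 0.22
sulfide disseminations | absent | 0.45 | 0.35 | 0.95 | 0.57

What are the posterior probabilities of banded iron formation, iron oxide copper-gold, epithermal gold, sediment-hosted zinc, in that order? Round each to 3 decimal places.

0.317, 0.438, 0.213, 0.033

Multiply each prior by the joint likelihood of the reading pattern (using 1 − P(present | H) for each absent reading):
  banded iron formation: 0.18 × 0.22 × 0.86 × (1 − 0.45) = 0.018731
  iron oxide copper-gold: 0.40 × 0.71 × 0.14 × (1 − 0.35) = 0.025844
  epithermal gold: 0.36 × 0.75 × 0.93 × (1 − 0.95) = 0.012555
  sediment-hosted zinc: 0.06 × 0.34 × 0.22 × (1 − 0.57) = 0.0019298
Marginal likelihood of the evidence = 0.05906.
P(banded iron formation | evidence) = 0.018731 / 0.05906 ≈ 0.317
P(iron oxide copper-gold | evidence) = 0.025844 / 0.05906 ≈ 0.438
P(epithermal gold | evidence) = 0.012555 / 0.05906 ≈ 0.213
P(sediment-hosted zinc | evidence) = 0.0019298 / 0.05906 ≈ 0.033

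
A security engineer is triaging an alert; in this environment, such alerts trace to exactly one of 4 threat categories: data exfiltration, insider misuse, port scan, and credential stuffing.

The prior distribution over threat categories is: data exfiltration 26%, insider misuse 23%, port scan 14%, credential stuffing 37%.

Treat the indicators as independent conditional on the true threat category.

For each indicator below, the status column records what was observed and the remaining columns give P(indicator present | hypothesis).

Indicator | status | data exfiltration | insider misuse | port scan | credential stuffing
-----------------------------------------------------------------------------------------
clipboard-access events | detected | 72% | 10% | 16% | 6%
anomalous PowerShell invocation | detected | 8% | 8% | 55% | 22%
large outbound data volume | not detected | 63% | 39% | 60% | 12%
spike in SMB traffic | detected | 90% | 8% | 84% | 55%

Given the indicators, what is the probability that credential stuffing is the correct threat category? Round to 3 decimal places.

0.204

Multiply each prior by the joint likelihood of the indicator pattern (using 1 − P(present | H) for each absent indicator):
  data exfiltration: 0.26 × 0.72 × 0.08 × (1 − 0.63) × 0.90 = 0.004987
  insider misuse: 0.23 × 0.10 × 0.08 × (1 − 0.39) × 0.08 = 8.9792e-05
  port scan: 0.14 × 0.16 × 0.55 × (1 − 0.60) × 0.84 = 0.0041395
  credential stuffing: 0.37 × 0.06 × 0.22 × (1 − 0.12) × 0.55 = 0.0023639
The unnormalized weights sum to 0.01158.
P(credential stuffing | evidence) = 0.0023639 / 0.01158 ≈ 0.204.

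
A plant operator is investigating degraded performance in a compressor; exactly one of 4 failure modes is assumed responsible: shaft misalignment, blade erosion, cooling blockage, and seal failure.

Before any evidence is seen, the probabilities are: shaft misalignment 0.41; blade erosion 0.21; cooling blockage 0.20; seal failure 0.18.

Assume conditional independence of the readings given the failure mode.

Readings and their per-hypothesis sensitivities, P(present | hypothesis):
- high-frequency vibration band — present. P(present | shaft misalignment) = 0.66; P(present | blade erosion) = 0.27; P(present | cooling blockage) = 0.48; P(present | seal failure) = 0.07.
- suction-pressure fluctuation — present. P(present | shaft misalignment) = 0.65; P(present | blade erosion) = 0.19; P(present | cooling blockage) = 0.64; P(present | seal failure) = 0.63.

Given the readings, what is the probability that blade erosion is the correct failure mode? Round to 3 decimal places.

0.042

Multiply each prior by the joint likelihood of the reading pattern:
  shaft misalignment: 0.41 × 0.66 × 0.65 = 0.17589
  blade erosion: 0.21 × 0.27 × 0.19 = 0.010773
  cooling blockage: 0.20 × 0.48 × 0.64 = 0.06144
  seal failure: 0.18 × 0.07 × 0.63 = 0.007938
Marginal likelihood of the evidence = 0.25604.
P(blade erosion | evidence) = 0.010773 / 0.25604 ≈ 0.042.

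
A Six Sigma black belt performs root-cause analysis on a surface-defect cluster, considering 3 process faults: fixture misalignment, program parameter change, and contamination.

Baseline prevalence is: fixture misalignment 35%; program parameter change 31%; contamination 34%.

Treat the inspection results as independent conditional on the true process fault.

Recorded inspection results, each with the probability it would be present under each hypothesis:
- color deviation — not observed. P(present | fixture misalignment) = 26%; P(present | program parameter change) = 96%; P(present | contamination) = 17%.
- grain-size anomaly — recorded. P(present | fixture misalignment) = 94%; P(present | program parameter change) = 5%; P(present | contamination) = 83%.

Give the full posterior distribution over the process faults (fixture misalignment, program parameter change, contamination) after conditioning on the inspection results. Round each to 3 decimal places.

0.509, 0.001, 0.490

Multiply each prior by the joint likelihood of the inspection result pattern (using 1 − P(present | H) for each absent inspection result):
  fixture misalignment: 0.35 × (1 − 0.26) × 0.94 = 0.24346
  program parameter change: 0.31 × (1 − 0.96) × 0.05 = 0.00062
  contamination: 0.34 × (1 − 0.17) × 0.83 = 0.23423
Normalizing constant Z = 0.24346 + 0.00062 + 0.23423 = 0.47831.
P(fixture misalignment | evidence) = 0.24346 / 0.47831 ≈ 0.509
P(program parameter change | evidence) = 0.00062 / 0.47831 ≈ 0.001
P(contamination | evidence) = 0.23423 / 0.47831 ≈ 0.490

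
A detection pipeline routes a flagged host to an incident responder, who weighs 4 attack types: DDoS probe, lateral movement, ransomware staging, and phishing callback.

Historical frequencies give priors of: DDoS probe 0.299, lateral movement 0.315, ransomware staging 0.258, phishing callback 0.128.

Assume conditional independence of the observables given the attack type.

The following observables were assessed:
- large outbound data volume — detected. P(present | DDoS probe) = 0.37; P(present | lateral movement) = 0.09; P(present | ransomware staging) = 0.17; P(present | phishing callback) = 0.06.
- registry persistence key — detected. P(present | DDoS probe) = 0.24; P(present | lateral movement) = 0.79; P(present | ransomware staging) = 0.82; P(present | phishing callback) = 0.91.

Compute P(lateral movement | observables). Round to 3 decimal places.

Multiply each prior by the joint likelihood of the observable pattern:
  DDoS probe: 0.299 × 0.37 × 0.24 = 0.026551
  lateral movement: 0.315 × 0.09 × 0.79 = 0.022396
  ransomware staging: 0.258 × 0.17 × 0.82 = 0.035965
  phishing callback: 0.128 × 0.06 × 0.91 = 0.0069888
Normalizing constant Z = 0.026551 + 0.022396 + 0.035965 + 0.0069888 = 0.091902.
P(lateral movement | evidence) = 0.022396 / 0.091902 ≈ 0.244.

0.244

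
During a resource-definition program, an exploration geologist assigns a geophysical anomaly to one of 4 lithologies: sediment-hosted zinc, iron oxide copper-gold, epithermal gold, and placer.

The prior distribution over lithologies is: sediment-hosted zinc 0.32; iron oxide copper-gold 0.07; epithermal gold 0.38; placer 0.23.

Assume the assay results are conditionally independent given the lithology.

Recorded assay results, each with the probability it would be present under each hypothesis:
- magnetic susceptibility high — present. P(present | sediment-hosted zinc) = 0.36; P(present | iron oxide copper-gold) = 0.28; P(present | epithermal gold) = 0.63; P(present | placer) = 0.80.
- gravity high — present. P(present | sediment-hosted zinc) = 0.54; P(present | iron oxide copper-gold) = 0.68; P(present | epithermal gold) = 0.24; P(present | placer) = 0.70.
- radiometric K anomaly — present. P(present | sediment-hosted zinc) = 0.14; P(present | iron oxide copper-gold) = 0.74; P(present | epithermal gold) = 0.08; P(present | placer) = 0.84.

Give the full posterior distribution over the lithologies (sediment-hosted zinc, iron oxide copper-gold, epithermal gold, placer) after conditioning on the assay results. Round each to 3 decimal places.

By Bayes' rule with conditional independence, the unnormalized weight for each hypothesis is prior × ∏ likelihoods:
  sediment-hosted zinc: 0.32 × 0.36 × 0.54 × 0.14 = 0.0087091
  iron oxide copper-gold: 0.07 × 0.28 × 0.68 × 0.74 = 0.0098627
  epithermal gold: 0.38 × 0.63 × 0.24 × 0.08 = 0.0045965
  placer: 0.23 × 0.80 × 0.70 × 0.84 = 0.10819
The unnormalized weights sum to 0.13136.
P(sediment-hosted zinc | evidence) = 0.0087091 / 0.13136 ≈ 0.066
P(iron oxide copper-gold | evidence) = 0.0098627 / 0.13136 ≈ 0.075
P(epithermal gold | evidence) = 0.0045965 / 0.13136 ≈ 0.035
P(placer | evidence) = 0.10819 / 0.13136 ≈ 0.824

0.066, 0.075, 0.035, 0.824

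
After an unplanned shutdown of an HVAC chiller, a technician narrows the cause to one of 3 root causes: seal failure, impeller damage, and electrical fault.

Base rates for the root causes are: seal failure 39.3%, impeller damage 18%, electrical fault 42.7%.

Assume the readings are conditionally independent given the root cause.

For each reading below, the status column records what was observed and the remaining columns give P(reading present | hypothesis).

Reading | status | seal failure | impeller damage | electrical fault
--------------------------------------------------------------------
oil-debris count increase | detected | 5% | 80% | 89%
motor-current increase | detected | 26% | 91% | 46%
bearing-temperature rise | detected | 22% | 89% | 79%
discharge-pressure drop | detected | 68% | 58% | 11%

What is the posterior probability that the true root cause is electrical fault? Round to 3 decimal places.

0.182

By Bayes' rule with conditional independence, the unnormalized weight for each hypothesis is prior × ∏ likelihoods:
  seal failure: 0.393 × 0.05 × 0.26 × 0.22 × 0.68 = 0.00076431
  impeller damage: 0.180 × 0.80 × 0.91 × 0.89 × 0.58 = 0.067643
  electrical fault: 0.427 × 0.89 × 0.46 × 0.79 × 0.11 = 0.015191
The unnormalized weights sum to 0.083598.
P(electrical fault | evidence) = 0.015191 / 0.083598 ≈ 0.182.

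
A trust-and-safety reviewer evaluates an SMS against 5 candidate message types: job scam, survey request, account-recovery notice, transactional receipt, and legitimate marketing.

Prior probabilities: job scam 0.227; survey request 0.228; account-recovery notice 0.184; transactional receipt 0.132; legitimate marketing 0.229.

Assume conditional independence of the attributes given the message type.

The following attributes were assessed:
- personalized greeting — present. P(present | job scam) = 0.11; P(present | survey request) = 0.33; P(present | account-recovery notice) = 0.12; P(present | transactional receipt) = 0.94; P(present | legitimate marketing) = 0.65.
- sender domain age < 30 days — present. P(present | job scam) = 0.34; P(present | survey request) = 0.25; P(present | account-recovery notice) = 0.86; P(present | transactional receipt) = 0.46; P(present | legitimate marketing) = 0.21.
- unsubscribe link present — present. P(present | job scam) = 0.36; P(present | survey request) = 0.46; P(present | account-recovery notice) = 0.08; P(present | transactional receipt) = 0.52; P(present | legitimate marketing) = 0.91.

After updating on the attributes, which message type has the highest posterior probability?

transactional receipt

By Bayes' rule with conditional independence, the unnormalized weight for each hypothesis is prior × ∏ likelihoods:
  job scam: 0.227 × 0.11 × 0.34 × 0.36 = 0.0030563
  survey request: 0.228 × 0.33 × 0.25 × 0.46 = 0.0086526
  account-recovery notice: 0.184 × 0.12 × 0.86 × 0.08 = 0.0015191
  transactional receipt: 0.132 × 0.94 × 0.46 × 0.52 = 0.02968
  legitimate marketing: 0.229 × 0.65 × 0.21 × 0.91 = 0.028445
Marginal likelihood of the evidence = 0.071353.
P(job scam | evidence) ≈ 0.0030563 / 0.071353 ≈ 0.043
P(survey request | evidence) ≈ 0.0086526 / 0.071353 ≈ 0.121
P(account-recovery notice | evidence) ≈ 0.0015191 / 0.071353 ≈ 0.021
P(transactional receipt | evidence) ≈ 0.02968 / 0.071353 ≈ 0.416
P(legitimate marketing | evidence) ≈ 0.028445 / 0.071353 ≈ 0.399
The largest is 0.416, so transactional receipt is most probable.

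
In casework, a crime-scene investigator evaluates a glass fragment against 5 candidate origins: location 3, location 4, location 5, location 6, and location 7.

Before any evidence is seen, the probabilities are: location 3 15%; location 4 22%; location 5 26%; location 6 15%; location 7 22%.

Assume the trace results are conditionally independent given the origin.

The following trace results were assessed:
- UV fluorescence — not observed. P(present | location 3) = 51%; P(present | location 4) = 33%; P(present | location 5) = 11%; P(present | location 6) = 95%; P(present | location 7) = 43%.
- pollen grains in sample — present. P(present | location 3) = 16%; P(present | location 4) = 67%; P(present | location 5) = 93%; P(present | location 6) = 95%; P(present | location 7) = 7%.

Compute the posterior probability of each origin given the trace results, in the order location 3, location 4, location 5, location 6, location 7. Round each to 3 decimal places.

0.034, 0.289, 0.630, 0.021, 0.026

For each hypothesis, the unnormalized posterior weight is prior × product of the trace result likelihoods (using 1 − P(present | H) for each absent trace result):
  location 3: 0.15 × (1 − 0.51) × 0.16 = 0.01176
  location 4: 0.22 × (1 − 0.33) × 0.67 = 0.098758
  location 5: 0.26 × (1 − 0.11) × 0.93 = 0.2152
  location 6: 0.15 × (1 − 0.95) × 0.95 = 0.007125
  location 7: 0.22 × (1 − 0.43) × 0.07 = 0.008778
Marginal likelihood of the evidence = 0.34162.
P(location 3 | evidence) = 0.01176 / 0.34162 ≈ 0.034
P(location 4 | evidence) = 0.098758 / 0.34162 ≈ 0.289
P(location 5 | evidence) = 0.2152 / 0.34162 ≈ 0.630
P(location 6 | evidence) = 0.007125 / 0.34162 ≈ 0.021
P(location 7 | evidence) = 0.008778 / 0.34162 ≈ 0.026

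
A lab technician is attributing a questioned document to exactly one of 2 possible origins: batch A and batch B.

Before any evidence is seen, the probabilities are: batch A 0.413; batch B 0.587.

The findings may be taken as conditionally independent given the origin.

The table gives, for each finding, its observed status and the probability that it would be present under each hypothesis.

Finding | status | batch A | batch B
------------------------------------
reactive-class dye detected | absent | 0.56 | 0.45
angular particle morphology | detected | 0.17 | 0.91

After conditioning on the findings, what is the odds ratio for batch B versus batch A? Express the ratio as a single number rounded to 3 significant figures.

9.51

The normalizing constant cancels in an odds ratio, so compute prior × likelihood for the two hypotheses only (using 1 − P(present | H) for each absent finding):
  batch B: 0.587 × (1 − 0.45) × 0.91 = 0.29379
  batch A: 0.413 × (1 − 0.56) × 0.17 = 0.030892
Odds(batch B : batch A) = 0.29379 / 0.030892 ≈ 9.51.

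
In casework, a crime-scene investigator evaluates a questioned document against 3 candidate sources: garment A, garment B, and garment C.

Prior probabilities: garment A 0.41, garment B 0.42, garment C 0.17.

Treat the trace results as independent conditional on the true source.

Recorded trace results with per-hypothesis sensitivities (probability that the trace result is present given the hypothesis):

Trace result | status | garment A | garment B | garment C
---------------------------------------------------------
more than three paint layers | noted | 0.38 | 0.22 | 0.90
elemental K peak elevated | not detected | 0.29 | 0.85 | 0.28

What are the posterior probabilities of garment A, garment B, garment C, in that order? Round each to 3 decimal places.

Multiply each prior by the joint likelihood of the trace result pattern (using 1 − P(present | H) for each absent trace result):
  garment A: 0.41 × 0.38 × (1 − 0.29) = 0.11062
  garment B: 0.42 × 0.22 × (1 − 0.85) = 0.01386
  garment C: 0.17 × 0.90 × (1 − 0.28) = 0.11016
Normalizing constant Z = 0.11062 + 0.01386 + 0.11016 = 0.23464.
P(garment A | evidence) = 0.11062 / 0.23464 ≈ 0.471
P(garment B | evidence) = 0.01386 / 0.23464 ≈ 0.059
P(garment C | evidence) = 0.11016 / 0.23464 ≈ 0.469

0.471, 0.059, 0.469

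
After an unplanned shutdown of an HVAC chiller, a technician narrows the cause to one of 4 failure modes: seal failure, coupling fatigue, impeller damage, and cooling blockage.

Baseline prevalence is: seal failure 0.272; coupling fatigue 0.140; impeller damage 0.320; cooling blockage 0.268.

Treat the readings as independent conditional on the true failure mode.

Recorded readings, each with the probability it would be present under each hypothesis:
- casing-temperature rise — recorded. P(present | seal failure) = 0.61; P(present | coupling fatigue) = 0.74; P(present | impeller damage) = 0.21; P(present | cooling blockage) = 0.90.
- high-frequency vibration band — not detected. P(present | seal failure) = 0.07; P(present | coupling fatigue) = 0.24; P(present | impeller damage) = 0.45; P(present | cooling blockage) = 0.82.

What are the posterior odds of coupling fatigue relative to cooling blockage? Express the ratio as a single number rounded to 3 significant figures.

1.81

Posterior odds equal prior odds times the likelihood ratio; only the two competing hypotheses matter (using 1 − P(present | H) for each absent reading).
  coupling fatigue: 0.140 × 0.74 × (1 − 0.24) = 0.078736
  cooling blockage: 0.268 × 0.90 × (1 − 0.82) = 0.043416
Odds(coupling fatigue : cooling blockage) = 0.078736 / 0.043416 ≈ 1.81.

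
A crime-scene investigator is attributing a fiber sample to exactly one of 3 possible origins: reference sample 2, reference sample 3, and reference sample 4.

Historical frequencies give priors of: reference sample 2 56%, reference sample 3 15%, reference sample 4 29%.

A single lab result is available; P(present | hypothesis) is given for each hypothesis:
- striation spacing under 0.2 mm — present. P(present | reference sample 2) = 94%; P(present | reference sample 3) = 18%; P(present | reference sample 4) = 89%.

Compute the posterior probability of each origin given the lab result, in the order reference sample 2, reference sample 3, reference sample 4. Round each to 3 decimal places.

0.649, 0.033, 0.318

By Bayes' rule, the unnormalized weight for each hypothesis is prior × likelihood:
  reference sample 2: 0.56 × 0.94 = 0.5264
  reference sample 3: 0.15 × 0.18 = 0.027
  reference sample 4: 0.29 × 0.89 = 0.2581
Marginal likelihood of the evidence = 0.8115.
P(reference sample 2 | evidence) = 0.5264 / 0.8115 ≈ 0.649
P(reference sample 3 | evidence) = 0.027 / 0.8115 ≈ 0.033
P(reference sample 4 | evidence) = 0.2581 / 0.8115 ≈ 0.318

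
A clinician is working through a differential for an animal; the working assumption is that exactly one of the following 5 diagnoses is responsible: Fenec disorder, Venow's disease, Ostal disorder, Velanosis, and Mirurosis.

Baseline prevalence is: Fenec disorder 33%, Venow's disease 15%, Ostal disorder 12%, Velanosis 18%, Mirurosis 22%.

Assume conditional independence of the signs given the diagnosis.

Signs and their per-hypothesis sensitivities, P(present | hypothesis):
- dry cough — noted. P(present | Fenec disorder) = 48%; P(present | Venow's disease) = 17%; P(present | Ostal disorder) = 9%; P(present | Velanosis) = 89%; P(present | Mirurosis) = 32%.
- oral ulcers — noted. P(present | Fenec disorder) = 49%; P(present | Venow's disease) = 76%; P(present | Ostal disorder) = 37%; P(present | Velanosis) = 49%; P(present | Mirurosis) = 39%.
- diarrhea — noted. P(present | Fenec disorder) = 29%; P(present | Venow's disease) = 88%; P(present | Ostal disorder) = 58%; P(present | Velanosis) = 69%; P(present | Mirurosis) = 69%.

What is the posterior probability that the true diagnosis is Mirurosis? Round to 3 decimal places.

0.165

By Bayes' rule with conditional independence, the unnormalized weight for each hypothesis is prior × ∏ likelihoods:
  Fenec disorder: 0.33 × 0.48 × 0.49 × 0.29 = 0.022509
  Venow's disease: 0.15 × 0.17 × 0.76 × 0.88 = 0.017054
  Ostal disorder: 0.12 × 0.09 × 0.37 × 0.58 = 0.0023177
  Velanosis: 0.18 × 0.89 × 0.49 × 0.69 = 0.054164
  Mirurosis: 0.22 × 0.32 × 0.39 × 0.69 = 0.018945
Marginal likelihood of the evidence = 0.11499.
P(Mirurosis | evidence) = 0.018945 / 0.11499 ≈ 0.165.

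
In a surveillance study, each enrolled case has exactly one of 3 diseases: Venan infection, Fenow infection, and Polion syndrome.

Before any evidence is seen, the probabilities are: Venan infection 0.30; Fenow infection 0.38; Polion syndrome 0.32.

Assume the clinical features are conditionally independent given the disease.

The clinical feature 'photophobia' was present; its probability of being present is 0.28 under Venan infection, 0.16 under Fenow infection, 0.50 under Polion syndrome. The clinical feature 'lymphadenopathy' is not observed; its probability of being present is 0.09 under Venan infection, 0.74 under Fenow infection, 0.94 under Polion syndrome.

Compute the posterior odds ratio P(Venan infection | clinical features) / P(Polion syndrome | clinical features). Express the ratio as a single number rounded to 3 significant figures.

7.96

The normalizing constant cancels in an odds ratio, so compute prior × likelihood for the two hypotheses only (using 1 − P(present | H) for each absent clinical feature):
  Venan infection: 0.30 × 0.28 × (1 − 0.09) = 0.07644
  Polion syndrome: 0.32 × 0.50 × (1 − 0.94) = 0.0096
Posterior odds = 0.07644 / 0.0096 ≈ 7.96.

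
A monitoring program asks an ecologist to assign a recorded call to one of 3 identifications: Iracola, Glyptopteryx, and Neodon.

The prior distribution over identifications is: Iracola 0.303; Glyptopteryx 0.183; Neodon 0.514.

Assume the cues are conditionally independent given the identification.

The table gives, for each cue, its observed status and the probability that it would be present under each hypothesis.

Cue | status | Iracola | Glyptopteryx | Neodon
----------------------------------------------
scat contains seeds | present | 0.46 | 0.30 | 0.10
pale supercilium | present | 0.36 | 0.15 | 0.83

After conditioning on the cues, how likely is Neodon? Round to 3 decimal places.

Multiply each prior by the joint likelihood of the cue pattern:
  Iracola: 0.303 × 0.46 × 0.36 = 0.050177
  Glyptopteryx: 0.183 × 0.30 × 0.15 = 0.008235
  Neodon: 0.514 × 0.10 × 0.83 = 0.042662
The unnormalized weights sum to 0.10107.
P(Neodon | evidence) = 0.042662 / 0.10107 ≈ 0.422.

0.422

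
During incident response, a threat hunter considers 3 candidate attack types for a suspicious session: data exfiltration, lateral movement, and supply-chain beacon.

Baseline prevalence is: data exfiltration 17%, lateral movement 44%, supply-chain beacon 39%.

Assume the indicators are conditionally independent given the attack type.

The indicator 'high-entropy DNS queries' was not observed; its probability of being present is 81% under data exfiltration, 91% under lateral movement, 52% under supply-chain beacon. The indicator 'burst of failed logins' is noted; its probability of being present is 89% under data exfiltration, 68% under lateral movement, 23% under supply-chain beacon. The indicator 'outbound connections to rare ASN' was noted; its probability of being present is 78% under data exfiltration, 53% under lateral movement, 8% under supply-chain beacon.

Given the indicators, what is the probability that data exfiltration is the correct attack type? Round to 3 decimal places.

Multiply each prior by the joint likelihood of the indicator pattern (using 1 − P(present | H) for each absent indicator):
  data exfiltration: 0.17 × (1 − 0.81) × 0.89 × 0.78 = 0.022423
  lateral movement: 0.44 × (1 − 0.91) × 0.68 × 0.53 = 0.014272
  supply-chain beacon: 0.39 × (1 − 0.52) × 0.23 × 0.08 = 0.0034445
Marginal likelihood of the evidence = 0.040139.
P(data exfiltration | evidence) = 0.022423 / 0.040139 ≈ 0.559.

0.559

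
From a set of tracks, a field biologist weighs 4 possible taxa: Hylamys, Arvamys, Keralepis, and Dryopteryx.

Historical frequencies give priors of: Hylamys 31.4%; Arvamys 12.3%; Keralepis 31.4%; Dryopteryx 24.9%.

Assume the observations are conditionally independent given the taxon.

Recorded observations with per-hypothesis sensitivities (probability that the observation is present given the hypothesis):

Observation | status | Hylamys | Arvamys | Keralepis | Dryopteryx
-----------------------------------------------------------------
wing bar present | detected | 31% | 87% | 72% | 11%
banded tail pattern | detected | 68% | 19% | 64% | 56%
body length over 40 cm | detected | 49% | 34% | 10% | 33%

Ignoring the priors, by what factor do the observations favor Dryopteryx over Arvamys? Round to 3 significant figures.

The Bayes factor is the ratio of the joint likelihoods of the evidence pattern under the two hypotheses.
  Dryopteryx: 0.11 × 0.56 × 0.33 = 0.020328
  Arvamys: 0.87 × 0.19 × 0.34 = 0.056202
Bayes factor = 0.020328 / 0.056202 ≈ 0.362

0.362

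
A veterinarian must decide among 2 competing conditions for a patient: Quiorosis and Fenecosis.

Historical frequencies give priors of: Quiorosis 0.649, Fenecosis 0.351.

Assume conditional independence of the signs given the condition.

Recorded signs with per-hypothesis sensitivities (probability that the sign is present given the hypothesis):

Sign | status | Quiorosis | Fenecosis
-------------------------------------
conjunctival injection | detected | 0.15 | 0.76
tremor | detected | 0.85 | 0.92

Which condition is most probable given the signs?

Fenecosis

For each hypothesis, the unnormalized posterior weight is prior × product of the sign likelihoods:
  Quiorosis: 0.649 × 0.15 × 0.85 = 0.082748
  Fenecosis: 0.351 × 0.76 × 0.92 = 0.24542
The unnormalized weights sum to 0.32817.
P(Quiorosis | evidence) ≈ 0.082748 / 0.32817 ≈ 0.252
P(Fenecosis | evidence) ≈ 0.24542 / 0.32817 ≈ 0.748
The largest is 0.748, so Fenecosis is most probable.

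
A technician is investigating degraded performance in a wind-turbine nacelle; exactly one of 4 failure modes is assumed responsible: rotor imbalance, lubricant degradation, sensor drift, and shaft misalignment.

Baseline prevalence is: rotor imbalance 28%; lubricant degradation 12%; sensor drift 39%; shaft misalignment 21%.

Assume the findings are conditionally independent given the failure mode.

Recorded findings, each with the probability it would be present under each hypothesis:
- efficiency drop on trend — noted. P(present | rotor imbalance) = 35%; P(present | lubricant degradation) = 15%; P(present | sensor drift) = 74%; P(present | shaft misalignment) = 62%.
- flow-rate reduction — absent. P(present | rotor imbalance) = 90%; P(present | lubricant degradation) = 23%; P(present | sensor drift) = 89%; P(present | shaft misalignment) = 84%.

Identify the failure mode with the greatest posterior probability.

sensor drift

Multiply each prior by the joint likelihood of the evidence pattern (using 1 − P(present | H) for each absent finding):
  rotor imbalance: 0.28 × 0.35 × (1 − 0.90) = 0.0098
  lubricant degradation: 0.12 × 0.15 × (1 − 0.23) = 0.01386
  sensor drift: 0.39 × 0.74 × (1 − 0.89) = 0.031746
  shaft misalignment: 0.21 × 0.62 × (1 − 0.84) = 0.020832
Normalizing constant Z = 0.0098 + 0.01386 + 0.031746 + 0.020832 = 0.076238.
P(rotor imbalance | evidence) ≈ 0.0098 / 0.076238 ≈ 0.129
P(lubricant degradation | evidence) ≈ 0.01386 / 0.076238 ≈ 0.182
P(sensor drift | evidence) ≈ 0.031746 / 0.076238 ≈ 0.416
P(shaft misalignment | evidence) ≈ 0.020832 / 0.076238 ≈ 0.273
The largest is 0.416, so sensor drift is most probable.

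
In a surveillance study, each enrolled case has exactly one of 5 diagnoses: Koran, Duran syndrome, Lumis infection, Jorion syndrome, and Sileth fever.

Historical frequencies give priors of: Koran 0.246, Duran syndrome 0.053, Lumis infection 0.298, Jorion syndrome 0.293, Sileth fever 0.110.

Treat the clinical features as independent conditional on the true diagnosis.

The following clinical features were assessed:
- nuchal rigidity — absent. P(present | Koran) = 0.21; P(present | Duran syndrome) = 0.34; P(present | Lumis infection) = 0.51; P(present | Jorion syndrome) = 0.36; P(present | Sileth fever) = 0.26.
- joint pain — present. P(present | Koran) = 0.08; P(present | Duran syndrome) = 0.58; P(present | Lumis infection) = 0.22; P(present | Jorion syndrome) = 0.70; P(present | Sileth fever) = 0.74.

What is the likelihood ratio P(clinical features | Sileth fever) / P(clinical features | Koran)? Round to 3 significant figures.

8.66

Take the product of per-clinical feature likelihoods under each hypothesis (using 1 − P(present | H) for each absent clinical feature), then divide.
  Sileth fever: (1 − 0.26) × 0.74 = 0.5476
  Koran: (1 − 0.21) × 0.08 = 0.0632
Bayes factor = 0.5476 / 0.0632 ≈ 8.66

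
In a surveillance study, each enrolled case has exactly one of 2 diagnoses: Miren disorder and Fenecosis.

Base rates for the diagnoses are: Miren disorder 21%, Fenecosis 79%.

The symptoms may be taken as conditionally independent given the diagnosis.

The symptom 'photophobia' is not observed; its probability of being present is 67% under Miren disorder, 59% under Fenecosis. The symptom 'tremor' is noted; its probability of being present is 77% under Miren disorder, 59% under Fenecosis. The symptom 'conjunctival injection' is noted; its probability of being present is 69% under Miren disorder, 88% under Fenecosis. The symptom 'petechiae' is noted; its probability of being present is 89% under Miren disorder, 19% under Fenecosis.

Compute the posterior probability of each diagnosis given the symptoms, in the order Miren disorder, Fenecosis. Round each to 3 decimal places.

0.506, 0.494

For each hypothesis, the unnormalized posterior weight is prior × product of the symptom likelihoods (using 1 − P(present | H) for each absent symptom):
  Miren disorder: 0.210 × (1 − 0.67) × 0.77 × 0.69 × 0.89 = 0.032769
  Fenecosis: 0.790 × (1 − 0.59) × 0.59 × 0.88 × 0.19 = 0.031952
Normalizing constant Z = 0.032769 + 0.031952 = 0.064721.
P(Miren disorder | evidence) = 0.032769 / 0.064721 ≈ 0.506
P(Fenecosis | evidence) = 0.031952 / 0.064721 ≈ 0.494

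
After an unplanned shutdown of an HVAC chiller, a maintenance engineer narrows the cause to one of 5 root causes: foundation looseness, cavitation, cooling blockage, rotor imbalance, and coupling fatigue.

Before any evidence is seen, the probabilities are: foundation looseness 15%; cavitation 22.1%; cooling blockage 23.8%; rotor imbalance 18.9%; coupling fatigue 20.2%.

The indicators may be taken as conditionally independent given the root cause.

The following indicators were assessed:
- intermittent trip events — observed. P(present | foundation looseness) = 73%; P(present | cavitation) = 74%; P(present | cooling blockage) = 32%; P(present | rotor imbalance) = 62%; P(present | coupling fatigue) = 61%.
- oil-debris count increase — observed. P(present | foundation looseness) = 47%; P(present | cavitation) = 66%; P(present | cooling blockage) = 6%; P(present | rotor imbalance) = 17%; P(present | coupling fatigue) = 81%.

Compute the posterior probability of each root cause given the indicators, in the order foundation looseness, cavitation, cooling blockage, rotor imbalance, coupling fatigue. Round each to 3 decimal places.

0.181, 0.380, 0.016, 0.070, 0.352

For each hypothesis, the unnormalized posterior weight is prior × product of the indicator likelihoods:
  foundation looseness: 0.150 × 0.73 × 0.47 = 0.051465
  cavitation: 0.221 × 0.74 × 0.66 = 0.10794
  cooling blockage: 0.238 × 0.32 × 0.06 = 0.0045696
  rotor imbalance: 0.189 × 0.62 × 0.17 = 0.019921
  coupling fatigue: 0.202 × 0.61 × 0.81 = 0.099808
Normalizing constant Z = 0.051465 + 0.10794 + 0.0045696 + 0.019921 + 0.099808 = 0.2837.
P(foundation looseness | evidence) = 0.051465 / 0.2837 ≈ 0.181
P(cavitation | evidence) = 0.10794 / 0.2837 ≈ 0.380
P(cooling blockage | evidence) = 0.0045696 / 0.2837 ≈ 0.016
P(rotor imbalance | evidence) = 0.019921 / 0.2837 ≈ 0.070
P(coupling fatigue | evidence) = 0.099808 / 0.2837 ≈ 0.352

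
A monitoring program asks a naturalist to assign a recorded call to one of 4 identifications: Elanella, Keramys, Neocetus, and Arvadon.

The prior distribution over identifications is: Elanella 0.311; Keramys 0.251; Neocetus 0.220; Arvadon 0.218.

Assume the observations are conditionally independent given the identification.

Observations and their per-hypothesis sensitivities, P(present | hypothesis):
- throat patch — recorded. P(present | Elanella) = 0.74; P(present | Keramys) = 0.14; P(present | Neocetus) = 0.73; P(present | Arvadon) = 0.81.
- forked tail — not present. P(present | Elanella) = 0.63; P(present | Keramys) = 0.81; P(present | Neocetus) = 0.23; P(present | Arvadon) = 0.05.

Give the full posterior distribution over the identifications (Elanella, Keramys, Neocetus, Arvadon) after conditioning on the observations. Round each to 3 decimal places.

0.222, 0.017, 0.323, 0.438

For each hypothesis, the unnormalized posterior weight is prior × product of the observation likelihoods (using 1 − P(present | H) for each absent observation):
  Elanella: 0.311 × 0.74 × (1 − 0.63) = 0.085152
  Keramys: 0.251 × 0.14 × (1 − 0.81) = 0.0066766
  Neocetus: 0.220 × 0.73 × (1 − 0.23) = 0.12366
  Arvadon: 0.218 × 0.81 × (1 − 0.05) = 0.16775
The unnormalized weights sum to 0.38324.
P(Elanella | evidence) = 0.085152 / 0.38324 ≈ 0.222
P(Keramys | evidence) = 0.0066766 / 0.38324 ≈ 0.017
P(Neocetus | evidence) = 0.12366 / 0.38324 ≈ 0.323
P(Arvadon | evidence) = 0.16775 / 0.38324 ≈ 0.438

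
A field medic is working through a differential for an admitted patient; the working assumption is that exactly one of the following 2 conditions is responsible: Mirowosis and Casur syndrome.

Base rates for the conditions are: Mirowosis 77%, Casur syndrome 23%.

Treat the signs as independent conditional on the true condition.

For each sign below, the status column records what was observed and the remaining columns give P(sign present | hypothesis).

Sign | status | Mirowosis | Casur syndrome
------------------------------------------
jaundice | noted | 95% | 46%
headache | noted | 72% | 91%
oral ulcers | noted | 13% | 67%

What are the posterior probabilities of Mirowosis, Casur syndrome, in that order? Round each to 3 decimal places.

0.515, 0.485

By Bayes' rule with conditional independence, the unnormalized weight for each hypothesis is prior × ∏ likelihoods:
  Mirowosis: 0.77 × 0.95 × 0.72 × 0.13 = 0.068468
  Casur syndrome: 0.23 × 0.46 × 0.91 × 0.67 = 0.064506
Marginal likelihood of the evidence = 0.13297.
P(Mirowosis | evidence) = 0.068468 / 0.13297 ≈ 0.515
P(Casur syndrome | evidence) = 0.064506 / 0.13297 ≈ 0.485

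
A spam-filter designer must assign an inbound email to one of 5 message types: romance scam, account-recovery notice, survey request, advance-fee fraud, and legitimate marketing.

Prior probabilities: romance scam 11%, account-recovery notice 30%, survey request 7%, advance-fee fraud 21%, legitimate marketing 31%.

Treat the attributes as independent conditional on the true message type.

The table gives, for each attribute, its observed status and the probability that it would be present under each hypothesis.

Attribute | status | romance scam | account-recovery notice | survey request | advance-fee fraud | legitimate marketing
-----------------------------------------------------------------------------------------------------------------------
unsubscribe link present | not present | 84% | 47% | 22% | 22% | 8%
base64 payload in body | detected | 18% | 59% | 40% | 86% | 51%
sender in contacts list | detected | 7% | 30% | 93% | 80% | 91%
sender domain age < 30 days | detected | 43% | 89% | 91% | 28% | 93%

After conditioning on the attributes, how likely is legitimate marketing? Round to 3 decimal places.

Multiply each prior by the joint likelihood of the attribute pattern (using 1 − P(present | H) for each absent attribute):
  romance scam: 0.11 × (1 − 0.84) × 0.18 × 0.07 × 0.43 = 9.5357e-05
  account-recovery notice: 0.30 × (1 − 0.47) × 0.59 × 0.30 × 0.89 = 0.025047
  survey request: 0.07 × (1 − 0.22) × 0.40 × 0.93 × 0.91 = 0.018483
  advance-fee fraud: 0.21 × (1 − 0.22) × 0.86 × 0.80 × 0.28 = 0.031554
  legitimate marketing: 0.31 × (1 − 0.08) × 0.51 × 0.91 × 0.93 = 0.1231
Marginal likelihood of the evidence = 0.19828.
P(legitimate marketing | evidence) = 0.1231 / 0.19828 ≈ 0.621.

0.621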